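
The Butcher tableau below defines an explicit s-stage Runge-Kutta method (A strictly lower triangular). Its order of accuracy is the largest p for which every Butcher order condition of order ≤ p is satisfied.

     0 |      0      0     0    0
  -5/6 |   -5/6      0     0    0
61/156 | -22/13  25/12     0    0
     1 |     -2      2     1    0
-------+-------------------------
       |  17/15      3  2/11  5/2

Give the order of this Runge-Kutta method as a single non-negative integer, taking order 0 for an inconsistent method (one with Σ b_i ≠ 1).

b = (17/15, 3, 2/11, 5/2)
c = (0, -5/6, 61/156, 1)
Ac = (0, 0, -125/72, -199/156)
Σ b_i: 17/15·1 + 3·1 + 2/11·1 + 5/2·1 = 2249/330 ≠ 1 ⇒ order 0.

0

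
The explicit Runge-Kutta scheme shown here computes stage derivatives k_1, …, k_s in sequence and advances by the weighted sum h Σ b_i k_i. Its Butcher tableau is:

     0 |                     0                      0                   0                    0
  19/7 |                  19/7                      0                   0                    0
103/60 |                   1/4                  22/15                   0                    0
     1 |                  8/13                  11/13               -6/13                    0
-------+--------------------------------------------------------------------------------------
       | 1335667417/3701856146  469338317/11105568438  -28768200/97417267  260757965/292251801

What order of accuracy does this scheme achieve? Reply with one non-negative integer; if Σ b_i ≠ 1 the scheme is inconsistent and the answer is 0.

3

b = (1335667417/3701856146, 469338317/11105568438, -28768200/97417267, 260757965/292251801)
c = (0, 19/7, 103/60, 1)
Ac = (0, 0, 418/105, 1369/910)
Σ b_i: 1335667417/3701856146·1 + 469338317/11105568438·1 + (-28768200/97417267)·1 + 260757965/292251801·1 = 1 ✓
b·c: 469338317/11105568438·19/7 + (-28768200/97417267)·103/60 + 260757965/292251801·1 = 1/2 ✓
b·c²: 469338317/11105568438·361/49 + (-28768200/97417267)·10609/3600 + 260757965/292251801·1 = 1/3 ✓
b·Ac: (-28768200/97417267)·418/105 + 260757965/292251801·1369/910 = 1/6 ✓
b·c³: 469338317/11105568438·6859/343 + (-28768200/97417267)·1092727/216000 + 260757965/292251801·1 = 59752513097/245491512840 ≠ 1/4 ⇒ order 3.
b·(c∘Ac): (-28768200/97417267)·21527/3150 + 260757965/292251801·1369/910 = -921758881/1363841738 ≠ 1/8
b·Ac²: (-28768200/97417267)·7942/735 + 260757965/292251801·1862759/382200 = 284186938157/245491512840 ≠ 1/12
b·A²c: 260757965/292251801·(-836/455) = -3353748596/2045762607 ≠ 1/24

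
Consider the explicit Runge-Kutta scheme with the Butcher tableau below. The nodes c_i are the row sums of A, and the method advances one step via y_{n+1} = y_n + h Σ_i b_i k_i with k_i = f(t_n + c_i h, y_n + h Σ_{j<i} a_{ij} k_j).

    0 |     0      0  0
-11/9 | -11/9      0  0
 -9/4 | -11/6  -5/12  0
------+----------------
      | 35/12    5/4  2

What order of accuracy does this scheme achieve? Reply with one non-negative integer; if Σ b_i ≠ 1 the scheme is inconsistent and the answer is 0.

0

b = (35/12, 5/4, 2)
c = (0, -11/9, -9/4)
Ac = (0, 0, 55/108)
Σ b_i: 35/12·1 + 5/4·1 + 2·1 = 37/6 ≠ 1 ⇒ order 0.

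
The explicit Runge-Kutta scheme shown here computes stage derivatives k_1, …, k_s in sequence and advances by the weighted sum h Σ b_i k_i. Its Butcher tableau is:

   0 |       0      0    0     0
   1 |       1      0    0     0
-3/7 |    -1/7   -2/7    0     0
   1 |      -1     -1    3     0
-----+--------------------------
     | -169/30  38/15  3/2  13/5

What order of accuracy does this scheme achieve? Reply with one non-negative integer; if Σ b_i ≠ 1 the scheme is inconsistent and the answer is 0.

b = (-169/30, 38/15, 3/2, 13/5)
c = (0, 1, -3/7, 1)
Ac = (0, 0, -2/7, -16/7)
Σ b_i: (-169/30)·1 + 38/15·1 + 3/2·1 + 13/5·1 = 1 ✓
b·c: 38/15·1 + 3/2·(-3/7) + 13/5·1 = 943/210 ≠ 1/2 ⇒ order 1.

1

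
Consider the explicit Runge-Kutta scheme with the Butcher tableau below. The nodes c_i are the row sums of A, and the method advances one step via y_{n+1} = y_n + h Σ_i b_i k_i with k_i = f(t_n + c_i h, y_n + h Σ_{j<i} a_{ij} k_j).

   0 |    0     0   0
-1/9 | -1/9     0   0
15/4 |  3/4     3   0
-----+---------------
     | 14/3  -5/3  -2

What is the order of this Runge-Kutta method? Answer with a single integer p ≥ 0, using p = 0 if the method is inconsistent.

1

b = (14/3, -5/3, -2)
c = (0, -1/9, 15/4)
Ac = (0, 0, -1/3)
Σ b_i: 14/3·1 + (-5/3)·1 + (-2)·1 = 1 ✓
b·c: (-5/3)·(-1/9) + (-2)·15/4 = -395/54 ≠ 1/2 ⇒ order 1.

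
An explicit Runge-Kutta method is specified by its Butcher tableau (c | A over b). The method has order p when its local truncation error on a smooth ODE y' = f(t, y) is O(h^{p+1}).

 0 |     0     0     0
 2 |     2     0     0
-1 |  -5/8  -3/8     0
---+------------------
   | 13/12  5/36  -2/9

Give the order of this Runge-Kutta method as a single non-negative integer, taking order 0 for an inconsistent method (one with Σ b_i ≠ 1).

3

b = (13/12, 5/36, -2/9)
c = (0, 2, -1)
Ac = (0, 0, -3/4)
Σ b_i: 13/12·1 + 5/36·1 + (-2/9)·1 = 1 ✓
b·c: 5/36·2 + (-2/9)·(-1) = 1/2 ✓
b·c²: 5/36·4 + (-2/9)·1 = 1/3 ✓
b·Ac: (-2/9)·(-3/4) = 1/6 ✓; 3 stages ⇒ order 3.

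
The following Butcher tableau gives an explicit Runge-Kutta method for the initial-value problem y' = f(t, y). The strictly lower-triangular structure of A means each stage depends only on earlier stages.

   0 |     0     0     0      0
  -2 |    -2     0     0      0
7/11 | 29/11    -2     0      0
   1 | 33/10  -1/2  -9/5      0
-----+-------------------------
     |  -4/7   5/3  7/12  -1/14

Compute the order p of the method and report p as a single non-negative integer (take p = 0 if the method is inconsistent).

b = (-4/7, 5/3, 7/12, -1/14)
c = (0, -2, 7/11, 1)
Ac = (0, 0, 4, -8/55)
Σ b_i: (-4/7)·1 + 5/3·1 + 7/12·1 + (-1/14)·1 = 45/28 ≠ 1 ⇒ order 0.

0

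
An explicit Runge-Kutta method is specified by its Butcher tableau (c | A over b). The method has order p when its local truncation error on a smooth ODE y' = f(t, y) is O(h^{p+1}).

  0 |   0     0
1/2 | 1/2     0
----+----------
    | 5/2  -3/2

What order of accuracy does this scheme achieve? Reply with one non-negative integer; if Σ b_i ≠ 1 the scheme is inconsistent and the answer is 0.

b = (5/2, -3/2)
c = (0, 1/2)
Σ b_i: 5/2·1 + (-3/2)·1 = 1 ✓
b·c: (-3/2)·1/2 = -3/4 ≠ 1/2 ⇒ order 1.

1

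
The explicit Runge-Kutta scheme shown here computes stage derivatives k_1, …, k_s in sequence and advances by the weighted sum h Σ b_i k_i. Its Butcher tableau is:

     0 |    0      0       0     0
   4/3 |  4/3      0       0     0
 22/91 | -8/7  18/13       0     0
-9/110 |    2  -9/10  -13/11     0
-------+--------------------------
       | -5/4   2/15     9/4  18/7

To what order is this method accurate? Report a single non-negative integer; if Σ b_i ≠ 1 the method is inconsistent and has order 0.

b = (-5/4, 2/15, 9/4, 18/7)
c = (0, 4/3, 22/91, -9/110)
Ac = (0, 0, 24/13, -52/35)
Σ b_i: (-5/4)·1 + 2/15·1 + 9/4·1 + 18/7·1 = 389/105 ≠ 1 ⇒ order 0.

0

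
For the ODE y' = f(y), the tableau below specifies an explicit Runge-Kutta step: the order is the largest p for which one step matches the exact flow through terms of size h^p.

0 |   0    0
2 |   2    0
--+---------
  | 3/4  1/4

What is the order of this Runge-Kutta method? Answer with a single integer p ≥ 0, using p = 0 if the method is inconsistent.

2

b = (3/4, 1/4)
c = (0, 2)
Σ b_i: 3/4·1 + 1/4·1 = 1 ✓
b·c: 1/4·2 = 1/2 ✓; 2 stages ⇒ order 2.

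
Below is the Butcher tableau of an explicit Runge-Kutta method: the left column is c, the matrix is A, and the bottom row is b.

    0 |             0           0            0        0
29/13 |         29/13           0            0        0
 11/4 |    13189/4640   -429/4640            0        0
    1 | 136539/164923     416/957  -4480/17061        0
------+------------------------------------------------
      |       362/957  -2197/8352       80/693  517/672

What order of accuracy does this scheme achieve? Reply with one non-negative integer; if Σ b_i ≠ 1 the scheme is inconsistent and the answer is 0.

b = (362/957, -2197/8352, 80/693, 517/672)
c = (0, 29/13, 11/4, 1)
Ac = (0, 0, -33/160, 128/517)
Σ b_i: 362/957·1 + (-2197/8352)·1 + 80/693·1 + 517/672·1 = 1 ✓
b·c: (-2197/8352)·29/13 + 80/693·11/4 + 517/672·1 = 1/2 ✓
b·c²: (-2197/8352)·841/169 + 80/693·121/16 + 517/672·1 = 1/3 ✓
b·Ac: 80/693·(-33/160) + 517/672·128/517 = 1/6 ✓
b·c³: (-2197/8352)·24389/2197 + 80/693·1331/64 + 517/672·1 = 1/4 ✓
b·(c∘Ac): 80/693·(-363/640) + 517/672·128/517 = 1/8 ✓
b·Ac²: 80/693·(-957/2080) + 517/672·1192/6721 = 1/12 ✓
b·A²c: 517/672·28/517 = 1/24 ✓; 4 stages ⇒ order 4.

4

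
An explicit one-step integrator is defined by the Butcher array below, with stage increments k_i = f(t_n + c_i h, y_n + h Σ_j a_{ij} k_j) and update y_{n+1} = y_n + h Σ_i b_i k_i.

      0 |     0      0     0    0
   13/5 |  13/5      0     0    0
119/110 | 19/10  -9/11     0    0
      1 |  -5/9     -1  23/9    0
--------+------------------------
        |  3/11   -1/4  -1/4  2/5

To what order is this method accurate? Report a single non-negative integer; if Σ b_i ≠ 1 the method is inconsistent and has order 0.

b = (3/11, -1/4, -1/4, 2/5)
c = (0, 13/5, 119/110, 1)
Ac = (0, 0, -117/55, 163/990)
Σ b_i: 3/11·1 + (-1/4)·1 + (-1/4)·1 + 2/5·1 = 19/110 ≠ 1 ⇒ order 0.

0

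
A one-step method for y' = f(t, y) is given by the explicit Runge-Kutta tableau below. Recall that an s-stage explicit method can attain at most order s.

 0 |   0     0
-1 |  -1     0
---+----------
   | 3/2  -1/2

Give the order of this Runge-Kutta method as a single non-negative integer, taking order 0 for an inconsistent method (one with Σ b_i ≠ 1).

b = (3/2, -1/2)
c = (0, -1)
Σ b_i: 3/2·1 + (-1/2)·1 = 1 ✓
b·c: (-1/2)·(-1) = 1/2 ✓; 2 stages ⇒ order 2.

2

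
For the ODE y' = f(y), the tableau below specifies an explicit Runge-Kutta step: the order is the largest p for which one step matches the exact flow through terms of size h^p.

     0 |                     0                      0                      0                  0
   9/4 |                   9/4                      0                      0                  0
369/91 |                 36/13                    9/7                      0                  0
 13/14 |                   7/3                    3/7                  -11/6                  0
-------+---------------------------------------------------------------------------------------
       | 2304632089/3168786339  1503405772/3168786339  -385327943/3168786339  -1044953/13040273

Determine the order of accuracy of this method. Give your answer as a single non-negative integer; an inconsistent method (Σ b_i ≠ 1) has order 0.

b = (2304632089/3168786339, 1503405772/3168786339, -385327943/3168786339, -1044953/13040273)
c = (0, 9/4, 369/91, 13/14)
Ac = (0, 0, 81/28, -2355/364)
Σ b_i: 2304632089/3168786339·1 + 1503405772/3168786339·1 + (-385327943/3168786339)·1 + (-1044953/13040273)·1 = 1 ✓
b·c: 1503405772/3168786339·9/4 + (-385327943/3168786339)·369/91 + (-1044953/13040273)·13/14 = 1/2 ✓
b·c²: 1503405772/3168786339·81/16 + (-385327943/3168786339)·136161/8281 + (-1044953/13040273)·169/196 = 1/3 ✓
b·Ac: (-385327943/3168786339)·81/28 + (-1044953/13040273)·(-2355/364) = 1/6 ✓
b·c³: 1503405772/3168786339·729/64 + (-385327943/3168786339)·50243409/753571 + (-1044953/13040273)·2197/2744 = -367827825433/132906462416 ≠ 1/4 ⇒ order 3.
b·(c∘Ac): (-385327943/3168786339)·29889/2548 + (-1044953/13040273)·(-2355/392) = -690103713/730255288 ≠ 1/8
b·Ac²: (-385327943/3168786339)·729/112 + (-1044953/13040273)·(-3706587/132496) = 3441868593/2373329686 ≠ 1/12
b·A²c: (-1044953/13040273)·(-297/56) = 44335863/104322184 ≠ 1/24

3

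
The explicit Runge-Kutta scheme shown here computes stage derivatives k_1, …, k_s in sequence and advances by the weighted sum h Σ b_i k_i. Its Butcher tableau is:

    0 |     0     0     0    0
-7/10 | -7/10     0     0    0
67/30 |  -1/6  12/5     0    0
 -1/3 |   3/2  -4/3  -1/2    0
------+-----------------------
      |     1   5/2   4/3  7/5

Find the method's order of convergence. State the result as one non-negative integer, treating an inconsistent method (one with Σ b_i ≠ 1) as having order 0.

b = (1, 5/2, 4/3, 7/5)
c = (0, -7/10, 67/30, -1/3)
Ac = (0, 0, -42/25, -11/60)
Σ b_i: 1·1 + 5/2·1 + 4/3·1 + 7/5·1 = 187/30 ≠ 1 ⇒ order 0.

0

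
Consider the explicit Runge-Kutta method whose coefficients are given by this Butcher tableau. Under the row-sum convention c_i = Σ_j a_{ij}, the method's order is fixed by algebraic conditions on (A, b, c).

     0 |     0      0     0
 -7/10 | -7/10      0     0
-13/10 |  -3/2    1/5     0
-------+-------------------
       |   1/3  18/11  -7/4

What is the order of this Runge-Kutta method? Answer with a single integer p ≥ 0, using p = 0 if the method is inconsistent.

b = (1/3, 18/11, -7/4)
c = (0, -7/10, -13/10)
Ac = (0, 0, -7/50)
Σ b_i: 1/3·1 + 18/11·1 + (-7/4)·1 = 29/132 ≠ 1 ⇒ order 0.

0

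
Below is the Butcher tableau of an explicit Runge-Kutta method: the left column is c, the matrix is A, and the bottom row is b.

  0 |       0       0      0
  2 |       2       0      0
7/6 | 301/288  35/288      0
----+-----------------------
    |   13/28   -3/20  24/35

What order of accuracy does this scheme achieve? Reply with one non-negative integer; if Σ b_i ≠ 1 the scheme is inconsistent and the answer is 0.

b = (13/28, -3/20, 24/35)
c = (0, 2, 7/6)
Ac = (0, 0, 35/144)
Σ b_i: 13/28·1 + (-3/20)·1 + 24/35·1 = 1 ✓
b·c: (-3/20)·2 + 24/35·7/6 = 1/2 ✓
b·c²: (-3/20)·4 + 24/35·49/36 = 1/3 ✓
b·Ac: 24/35·35/144 = 1/6 ✓; 3 stages ⇒ order 3.

3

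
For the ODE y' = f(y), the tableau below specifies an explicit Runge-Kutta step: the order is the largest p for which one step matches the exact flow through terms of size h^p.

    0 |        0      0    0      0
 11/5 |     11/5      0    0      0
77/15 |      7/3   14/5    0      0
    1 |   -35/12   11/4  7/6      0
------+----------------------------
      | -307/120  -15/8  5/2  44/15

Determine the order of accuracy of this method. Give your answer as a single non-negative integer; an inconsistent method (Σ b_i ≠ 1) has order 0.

b = (-307/120, -15/8, 5/2, 44/15)
c = (0, 11/5, 77/15, 1)
Ac = (0, 0, 154/25, 2167/180)
Σ b_i: (-307/120)·1 + (-15/8)·1 + 5/2·1 + 44/15·1 = 1 ✓
b·c: (-15/8)·11/5 + 5/2·77/15 + 44/15·1 = 1397/120 ≠ 1/2 ⇒ order 1.

1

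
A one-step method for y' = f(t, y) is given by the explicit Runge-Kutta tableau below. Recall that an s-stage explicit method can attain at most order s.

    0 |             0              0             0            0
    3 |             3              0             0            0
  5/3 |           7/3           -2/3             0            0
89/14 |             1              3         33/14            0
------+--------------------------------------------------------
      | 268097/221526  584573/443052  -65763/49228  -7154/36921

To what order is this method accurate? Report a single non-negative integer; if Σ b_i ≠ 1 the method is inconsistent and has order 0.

b = (268097/221526, 584573/443052, -65763/49228, -7154/36921)
c = (0, 3, 5/3, 89/14)
Ac = (0, 0, -2, 181/14)
Σ b_i: 268097/221526·1 + 584573/443052·1 + (-65763/49228)·1 + (-7154/36921)·1 = 1 ✓
b·c: 584573/443052·3 + (-65763/49228)·5/3 + (-7154/36921)·89/14 = 1/2 ✓
b·c²: 584573/443052·9 + (-65763/49228)·25/9 + (-7154/36921)·7921/196 = 1/3 ✓
b·Ac: (-65763/49228)·(-2) + (-7154/36921)·181/14 = 1/6 ✓
b·c³: 584573/443052·27 + (-65763/49228)·125/27 + (-7154/36921)·704969/2744 = -7009421/344596 ≠ 1/4 ⇒ order 3.
b·(c∘Ac): (-65763/49228)·(-10/3) + (-7154/36921)·16109/196 = -423571/36921 ≠ 1/8
b·Ac²: (-65763/49228)·(-6) + (-7154/36921)·1409/42 = 335603/221526 ≠ 1/12
b·A²c: (-7154/36921)·(-33/7) = 11242/12307 ≠ 1/24

3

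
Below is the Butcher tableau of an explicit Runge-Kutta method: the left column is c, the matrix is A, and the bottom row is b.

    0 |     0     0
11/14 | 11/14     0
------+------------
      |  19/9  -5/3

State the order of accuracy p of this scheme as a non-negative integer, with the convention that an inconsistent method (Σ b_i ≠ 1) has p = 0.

b = (19/9, -5/3)
c = (0, 11/14)
Σ b_i: 19/9·1 + (-5/3)·1 = 4/9 ≠ 1 ⇒ order 0.

0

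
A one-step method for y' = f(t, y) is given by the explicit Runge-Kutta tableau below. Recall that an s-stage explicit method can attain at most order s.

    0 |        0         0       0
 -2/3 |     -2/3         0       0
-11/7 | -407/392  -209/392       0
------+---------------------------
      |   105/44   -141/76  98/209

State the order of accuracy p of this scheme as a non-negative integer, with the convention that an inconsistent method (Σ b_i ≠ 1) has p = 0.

3

b = (105/44, -141/76, 98/209)
c = (0, -2/3, -11/7)
Ac = (0, 0, 209/588)
Σ b_i: 105/44·1 + (-141/76)·1 + 98/209·1 = 1 ✓
b·c: (-141/76)·(-2/3) + 98/209·(-11/7) = 1/2 ✓
b·c²: (-141/76)·4/9 + 98/209·121/49 = 1/3 ✓
b·Ac: 98/209·209/588 = 1/6 ✓; 3 stages ⇒ order 3.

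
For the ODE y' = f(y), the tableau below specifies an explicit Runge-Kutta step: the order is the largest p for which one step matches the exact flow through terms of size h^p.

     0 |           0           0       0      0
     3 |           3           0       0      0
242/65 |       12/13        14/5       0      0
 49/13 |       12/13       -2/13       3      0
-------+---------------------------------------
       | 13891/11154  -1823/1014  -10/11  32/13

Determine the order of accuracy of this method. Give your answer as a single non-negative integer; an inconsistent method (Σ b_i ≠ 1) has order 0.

2

b = (13891/11154, -1823/1014, -10/11, 32/13)
c = (0, 3, 242/65, 49/13)
Ac = (0, 0, 42/5, 696/65)
Σ b_i: 13891/11154·1 + (-1823/1014)·1 + (-10/11)·1 + 32/13·1 = 1 ✓
b·c: (-1823/1014)·3 + (-10/11)·242/65 + 32/13·49/13 = 1/2 ✓
b·c²: (-1823/1014)·9 + (-10/11)·58564/4225 + 32/13·2401/169 = 135987/21970 ≠ 1/3 ⇒ order 2.
b·Ac: (-10/11)·42/5 + 32/13·696/65 = 174012/9295 ≠ 1/6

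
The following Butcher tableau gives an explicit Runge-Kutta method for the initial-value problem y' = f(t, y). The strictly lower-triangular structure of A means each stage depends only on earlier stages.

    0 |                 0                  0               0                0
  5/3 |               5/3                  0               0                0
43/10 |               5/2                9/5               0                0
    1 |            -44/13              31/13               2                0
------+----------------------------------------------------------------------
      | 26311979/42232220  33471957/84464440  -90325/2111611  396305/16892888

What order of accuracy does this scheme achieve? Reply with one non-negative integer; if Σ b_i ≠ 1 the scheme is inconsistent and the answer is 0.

3

b = (26311979/42232220, 33471957/84464440, -90325/2111611, 396305/16892888)
c = (0, 5/3, 43/10, 1)
Ac = (0, 0, 3, 2452/195)
Σ b_i: 26311979/42232220·1 + 33471957/84464440·1 + (-90325/2111611)·1 + 396305/16892888·1 = 1 ✓
b·c: 33471957/84464440·5/3 + (-90325/2111611)·43/10 + 396305/16892888·1 = 1/2 ✓
b·c²: 33471957/84464440·25/9 + (-90325/2111611)·1849/100 + 396305/16892888·1 = 1/3 ✓
b·Ac: (-90325/2111611)·3 + 396305/16892888·2452/195 = 1/6 ✓
b·c³: 33471957/84464440·125/27 + (-90325/2111611)·79507/1000 + 396305/16892888·1 = -1172830519/760179960 ≠ 1/4 ⇒ order 3.
b·(c∘Ac): (-90325/2111611)·129/10 + 396305/16892888·2452/195 = -1626847/6334833 ≠ 1/8
b·Ac²: (-90325/2111611)·5 + 396305/16892888·255083/5850 = 1230071051/1520359920 ≠ 1/12
b·A²c: 396305/16892888·6 = 1188915/8446444 ≠ 1/24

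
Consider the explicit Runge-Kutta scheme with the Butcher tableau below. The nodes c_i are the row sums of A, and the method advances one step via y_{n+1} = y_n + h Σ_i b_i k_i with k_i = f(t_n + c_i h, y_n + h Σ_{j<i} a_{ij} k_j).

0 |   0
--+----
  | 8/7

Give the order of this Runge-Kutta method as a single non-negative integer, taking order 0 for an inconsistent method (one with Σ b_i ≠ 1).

0

b = (8/7)
c = (0)
Σ b_i: 8/7·1 = 8/7 ≠ 1 ⇒ order 0.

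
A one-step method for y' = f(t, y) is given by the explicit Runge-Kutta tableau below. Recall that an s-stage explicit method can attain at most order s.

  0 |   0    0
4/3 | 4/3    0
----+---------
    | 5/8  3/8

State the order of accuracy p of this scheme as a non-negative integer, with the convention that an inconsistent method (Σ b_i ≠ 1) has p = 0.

2

b = (5/8, 3/8)
c = (0, 4/3)
Σ b_i: 5/8·1 + 3/8·1 = 1 ✓
b·c: 3/8·4/3 = 1/2 ✓; 2 stages ⇒ order 2.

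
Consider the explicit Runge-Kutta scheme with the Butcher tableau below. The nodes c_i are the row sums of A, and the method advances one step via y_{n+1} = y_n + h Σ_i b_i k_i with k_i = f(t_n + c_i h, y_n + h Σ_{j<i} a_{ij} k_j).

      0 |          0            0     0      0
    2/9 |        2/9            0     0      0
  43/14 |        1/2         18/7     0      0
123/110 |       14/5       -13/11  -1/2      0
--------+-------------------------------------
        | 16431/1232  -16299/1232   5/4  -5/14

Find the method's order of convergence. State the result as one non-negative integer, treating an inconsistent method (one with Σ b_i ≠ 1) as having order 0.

2

b = (16431/1232, -16299/1232, 5/4, -5/14)
c = (0, 2/9, 43/14, 123/110)
Ac = (0, 0, 4/7, -4985/2772)
Σ b_i: 16431/1232·1 + (-16299/1232)·1 + 5/4·1 + (-5/14)·1 = 1 ✓
b·c: (-16299/1232)·2/9 + 5/4·43/14 + (-5/14)·123/110 = 1/2 ✓
b·c²: (-16299/1232)·4/81 + 5/4·1849/196 + (-5/14)·15129/12100 = 45643831/4268880 ≠ 1/3 ⇒ order 2.
b·Ac: 5/4·4/7 + (-5/14)·(-4985/2772) = 52645/38808 ≠ 1/6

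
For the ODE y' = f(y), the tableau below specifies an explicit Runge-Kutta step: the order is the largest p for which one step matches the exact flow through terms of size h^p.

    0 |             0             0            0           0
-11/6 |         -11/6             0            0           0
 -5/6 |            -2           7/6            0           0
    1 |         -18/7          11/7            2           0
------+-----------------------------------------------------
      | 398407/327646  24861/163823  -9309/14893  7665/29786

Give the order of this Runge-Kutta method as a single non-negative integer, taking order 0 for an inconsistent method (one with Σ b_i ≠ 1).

b = (398407/327646, 24861/163823, -9309/14893, 7665/29786)
c = (0, -11/6, -5/6, 1)
Ac = (0, 0, -77/36, -191/42)
Σ b_i: 398407/327646·1 + 24861/163823·1 + (-9309/14893)·1 + 7665/29786·1 = 1 ✓
b·c: 24861/163823·(-11/6) + (-9309/14893)·(-5/6) + 7665/29786·1 = 1/2 ✓
b·c²: 24861/163823·121/36 + (-9309/14893)·25/36 + 7665/29786·1 = 1/3 ✓
b·Ac: (-9309/14893)·(-77/36) + 7665/29786·(-191/42) = 1/6 ✓
b·c³: 24861/163823·(-1331/216) + (-9309/14893)·(-125/216) + 7665/29786·1 = -42364/134037 ≠ 1/4 ⇒ order 3.
b·(c∘Ac): (-9309/14893)·385/216 + 7665/29786·(-191/42) = -2449525/1072296 ≠ 1/8
b·Ac²: (-9309/14893)·847/216 + 7665/29786·1681/252 = -393773/536148 ≠ 1/12
b·A²c: 7665/29786·(-77/18) = -196735/178716 ≠ 1/24

3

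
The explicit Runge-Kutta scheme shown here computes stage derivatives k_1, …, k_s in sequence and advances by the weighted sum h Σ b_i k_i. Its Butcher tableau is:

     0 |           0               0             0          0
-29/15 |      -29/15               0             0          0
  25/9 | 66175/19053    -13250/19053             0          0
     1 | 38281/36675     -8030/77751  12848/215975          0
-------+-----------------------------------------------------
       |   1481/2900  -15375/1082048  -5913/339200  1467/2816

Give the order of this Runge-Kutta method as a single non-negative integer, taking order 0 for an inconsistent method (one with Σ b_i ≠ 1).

b = (1481/2900, -15375/1082048, -5913/339200, 1467/2816)
c = (0, -29/15, 25/9, 1)
Ac = (0, 0, 2650/1971, 1606/4401)
Σ b_i: 1481/2900·1 + (-15375/1082048)·1 + (-5913/339200)·1 + 1467/2816·1 = 1 ✓
b·c: (-15375/1082048)·(-29/15) + (-5913/339200)·25/9 + 1467/2816·1 = 1/2 ✓
b·c²: (-15375/1082048)·841/225 + (-5913/339200)·625/81 + 1467/2816·1 = 1/3 ✓
b·Ac: (-5913/339200)·2650/1971 + 1467/2816·1606/4401 = 1/6 ✓
b·c³: (-15375/1082048)·(-24389/3375) + (-5913/339200)·15625/729 + 1467/2816·1 = 1/4 ✓
b·(c∘Ac): (-5913/339200)·66250/17739 + 1467/2816·1606/4401 = 1/8 ✓
b·Ac²: (-5913/339200)·(-15370/5913) + 1467/2816·1606/22005 = 1/12 ✓
b·A²c: 1467/2816·352/4401 = 1/24 ✓; 4 stages ⇒ order 4.

4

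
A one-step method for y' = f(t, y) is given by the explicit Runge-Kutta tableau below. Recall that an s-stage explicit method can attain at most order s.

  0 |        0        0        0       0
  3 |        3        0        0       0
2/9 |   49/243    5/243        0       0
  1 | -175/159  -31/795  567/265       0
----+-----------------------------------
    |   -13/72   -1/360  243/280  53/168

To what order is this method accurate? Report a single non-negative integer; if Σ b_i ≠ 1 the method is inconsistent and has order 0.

b = (-13/72, -1/360, 243/280, 53/168)
c = (0, 3, 2/9, 1)
Ac = (0, 0, 5/81, 19/53)
Σ b_i: (-13/72)·1 + (-1/360)·1 + 243/280·1 + 53/168·1 = 1 ✓
b·c: (-1/360)·3 + 243/280·2/9 + 53/168·1 = 1/2 ✓
b·c²: (-1/360)·9 + 243/280·4/81 + 53/168·1 = 1/3 ✓
b·Ac: 243/280·5/81 + 53/168·19/53 = 1/6 ✓
b·c³: (-1/360)·27 + 243/280·8/729 + 53/168·1 = 1/4 ✓
b·(c∘Ac): 243/280·10/729 + 53/168·19/53 = 1/8 ✓
b·Ac²: 243/280·5/27 + 53/168·(-13/53) = 1/12 ✓
b·A²c: 53/168·7/53 = 1/24 ✓; 4 stages ⇒ order 4.

4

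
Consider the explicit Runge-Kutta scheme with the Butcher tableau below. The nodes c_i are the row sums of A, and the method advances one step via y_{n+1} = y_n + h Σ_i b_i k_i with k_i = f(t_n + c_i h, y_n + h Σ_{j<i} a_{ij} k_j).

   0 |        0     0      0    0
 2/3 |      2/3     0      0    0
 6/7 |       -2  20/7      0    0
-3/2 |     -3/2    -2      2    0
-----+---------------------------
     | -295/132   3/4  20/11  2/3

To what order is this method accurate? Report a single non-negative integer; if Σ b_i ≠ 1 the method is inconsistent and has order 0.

1

b = (-295/132, 3/4, 20/11, 2/3)
c = (0, 2/3, 6/7, -3/2)
Ac = (0, 0, 40/21, 8/21)
Σ b_i: (-295/132)·1 + 3/4·1 + 20/11·1 + 2/3·1 = 1 ✓
b·c: 3/4·2/3 + 20/11·6/7 + 2/3·(-3/2) = 163/154 ≠ 1/2 ⇒ order 1.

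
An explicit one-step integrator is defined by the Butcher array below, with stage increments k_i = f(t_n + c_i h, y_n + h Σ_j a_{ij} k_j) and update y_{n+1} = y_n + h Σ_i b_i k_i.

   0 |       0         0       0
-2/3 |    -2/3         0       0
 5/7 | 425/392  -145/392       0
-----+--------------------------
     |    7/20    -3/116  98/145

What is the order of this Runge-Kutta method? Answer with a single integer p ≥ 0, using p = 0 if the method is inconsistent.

3

b = (7/20, -3/116, 98/145)
c = (0, -2/3, 5/7)
Ac = (0, 0, 145/588)
Σ b_i: 7/20·1 + (-3/116)·1 + 98/145·1 = 1 ✓
b·c: (-3/116)·(-2/3) + 98/145·5/7 = 1/2 ✓
b·c²: (-3/116)·4/9 + 98/145·25/49 = 1/3 ✓
b·Ac: 98/145·145/588 = 1/6 ✓; 3 stages ⇒ order 3.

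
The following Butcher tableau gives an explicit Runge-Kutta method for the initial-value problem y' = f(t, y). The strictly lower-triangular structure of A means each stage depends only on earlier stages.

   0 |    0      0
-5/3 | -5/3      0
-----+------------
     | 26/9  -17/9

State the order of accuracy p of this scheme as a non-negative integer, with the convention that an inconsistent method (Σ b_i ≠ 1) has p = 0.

b = (26/9, -17/9)
c = (0, -5/3)
Σ b_i: 26/9·1 + (-17/9)·1 = 1 ✓
b·c: (-17/9)·(-5/3) = 85/27 ≠ 1/2 ⇒ order 1.

1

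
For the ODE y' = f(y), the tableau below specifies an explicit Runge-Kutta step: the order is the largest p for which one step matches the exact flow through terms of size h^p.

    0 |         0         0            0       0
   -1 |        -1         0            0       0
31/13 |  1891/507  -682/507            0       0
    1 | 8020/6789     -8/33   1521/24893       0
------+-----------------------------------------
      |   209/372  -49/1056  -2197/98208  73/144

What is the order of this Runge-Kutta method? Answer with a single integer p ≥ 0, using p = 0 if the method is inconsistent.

b = (209/372, -49/1056, -2197/98208, 73/144)
c = (0, -1, 31/13, 1)
Ac = (0, 0, 682/507, 85/219)
Σ b_i: 209/372·1 + (-49/1056)·1 + (-2197/98208)·1 + 73/144·1 = 1 ✓
b·c: (-49/1056)·(-1) + (-2197/98208)·31/13 + 73/144·1 = 1/2 ✓
b·c²: (-49/1056)·1 + (-2197/98208)·961/169 + 73/144·1 = 1/3 ✓
b·Ac: (-2197/98208)·682/507 + 73/144·85/219 = 1/6 ✓
b·c³: (-49/1056)·(-1) + (-2197/98208)·29791/2197 + 73/144·1 = 1/4 ✓
b·(c∘Ac): (-2197/98208)·21142/6591 + 73/144·85/219 = 1/8 ✓
b·Ac²: (-2197/98208)·(-682/507) + 73/144·23/219 = 1/12 ✓
b·A²c: 73/144·6/73 = 1/24 ✓; 4 stages ⇒ order 4.

4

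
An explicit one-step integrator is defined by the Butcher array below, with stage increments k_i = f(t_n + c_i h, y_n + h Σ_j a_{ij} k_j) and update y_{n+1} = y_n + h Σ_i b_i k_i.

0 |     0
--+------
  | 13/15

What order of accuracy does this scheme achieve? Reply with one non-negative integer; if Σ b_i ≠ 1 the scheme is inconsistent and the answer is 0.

0

b = (13/15)
c = (0)
Σ b_i: 13/15·1 = 13/15 ≠ 1 ⇒ order 0.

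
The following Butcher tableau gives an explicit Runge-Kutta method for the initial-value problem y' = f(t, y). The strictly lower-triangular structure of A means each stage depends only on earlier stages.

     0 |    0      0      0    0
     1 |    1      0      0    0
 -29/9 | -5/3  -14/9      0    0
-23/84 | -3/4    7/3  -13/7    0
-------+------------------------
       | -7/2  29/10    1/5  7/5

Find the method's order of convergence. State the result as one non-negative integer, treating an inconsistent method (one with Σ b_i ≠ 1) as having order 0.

1

b = (-7/2, 29/10, 1/5, 7/5)
c = (0, 1, -29/9, -23/84)
Ac = (0, 0, -14/9, 524/63)
Σ b_i: (-7/2)·1 + 29/10·1 + 1/5·1 + 7/5·1 = 1 ✓
b·c: 29/10·1 + 1/5·(-29/9) + 7/5·(-23/84) = 337/180 ≠ 1/2 ⇒ order 1.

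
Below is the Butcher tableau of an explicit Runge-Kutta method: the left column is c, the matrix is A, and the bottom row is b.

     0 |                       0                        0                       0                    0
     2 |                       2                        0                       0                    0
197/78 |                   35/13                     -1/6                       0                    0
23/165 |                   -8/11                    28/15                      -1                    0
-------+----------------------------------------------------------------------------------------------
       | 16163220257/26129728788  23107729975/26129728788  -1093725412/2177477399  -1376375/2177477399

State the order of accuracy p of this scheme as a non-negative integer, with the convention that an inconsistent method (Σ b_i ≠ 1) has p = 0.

3

b = (16163220257/26129728788, 23107729975/26129728788, -1093725412/2177477399, -1376375/2177477399)
c = (0, 2, 197/78, 23/165)
Ac = (0, 0, -1/3, 157/130)
Σ b_i: 16163220257/26129728788·1 + 23107729975/26129728788·1 + (-1093725412/2177477399)·1 + (-1376375/2177477399)·1 = 1 ✓
b·c: 23107729975/26129728788·2 + (-1093725412/2177477399)·197/78 + (-1376375/2177477399)·23/165 = 1/2 ✓
b·c²: 23107729975/26129728788·4 + (-1093725412/2177477399)·38809/6084 + (-1376375/2177477399)·529/27225 = 1/3 ✓
b·Ac: (-1093725412/2177477399)·(-1/3) + (-1376375/2177477399)·157/130 = 1/6 ✓
b·c³: 23107729975/26129728788·8 + (-1093725412/2177477399)·7645373/474552 + (-1376375/2177477399)·12167/4492125 = -17108485286333/16814480475078 ≠ 1/4 ⇒ order 3.
b·(c∘Ac): (-1093725412/2177477399)·(-197/234) + (-1376375/2177477399)·3611/21450 = 16569975923/39194593182 ≠ 1/8
b·Ac²: (-1093725412/2177477399)·(-2/3) + (-1376375/2177477399)·33091/30420 = 340541626619/1019059422732 ≠ 1/12
b·A²c: (-1376375/2177477399)·1/3 = -1376375/6532432197 ≠ 1/24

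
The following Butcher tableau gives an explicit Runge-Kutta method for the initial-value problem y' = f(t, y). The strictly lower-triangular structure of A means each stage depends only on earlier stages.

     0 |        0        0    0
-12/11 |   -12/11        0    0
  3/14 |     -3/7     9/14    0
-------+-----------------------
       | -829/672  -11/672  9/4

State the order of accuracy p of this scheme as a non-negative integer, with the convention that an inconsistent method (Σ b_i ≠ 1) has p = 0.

b = (-829/672, -11/672, 9/4)
c = (0, -12/11, 3/14)
Ac = (0, 0, -54/77)
Σ b_i: (-829/672)·1 + (-11/672)·1 + 9/4·1 = 1 ✓
b·c: (-11/672)·(-12/11) + 9/4·3/14 = 1/2 ✓
b·c²: (-11/672)·144/121 + 9/4·9/196 = 723/8624 ≠ 1/3 ⇒ order 2.
b·Ac: 9/4·(-54/77) = -243/154 ≠ 1/6

2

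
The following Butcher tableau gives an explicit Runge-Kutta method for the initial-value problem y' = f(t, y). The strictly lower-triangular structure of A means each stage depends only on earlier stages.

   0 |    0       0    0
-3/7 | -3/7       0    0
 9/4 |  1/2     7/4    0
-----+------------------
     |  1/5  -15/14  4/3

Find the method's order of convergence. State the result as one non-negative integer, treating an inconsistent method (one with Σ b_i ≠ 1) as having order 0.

0

b = (1/5, -15/14, 4/3)
c = (0, -3/7, 9/4)
Ac = (0, 0, -3/4)
Σ b_i: 1/5·1 + (-15/14)·1 + 4/3·1 = 97/210 ≠ 1 ⇒ order 0.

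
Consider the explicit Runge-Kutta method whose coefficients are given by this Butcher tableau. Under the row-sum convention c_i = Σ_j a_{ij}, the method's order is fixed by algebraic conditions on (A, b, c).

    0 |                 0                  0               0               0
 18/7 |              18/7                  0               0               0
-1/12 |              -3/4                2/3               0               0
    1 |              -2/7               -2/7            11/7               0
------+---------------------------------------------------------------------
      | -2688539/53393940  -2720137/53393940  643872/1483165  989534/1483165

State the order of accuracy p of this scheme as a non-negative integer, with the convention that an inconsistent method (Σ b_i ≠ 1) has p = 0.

3

b = (-2688539/53393940, -2720137/53393940, 643872/1483165, 989534/1483165)
c = (0, 18/7, -1/12, 1)
Ac = (0, 0, 12/7, -509/588)
Σ b_i: (-2688539/53393940)·1 + (-2720137/53393940)·1 + 643872/1483165·1 + 989534/1483165·1 = 1 ✓
b·c: (-2720137/53393940)·18/7 + 643872/1483165·(-1/12) + 989534/1483165·1 = 1/2 ✓
b·c²: (-2720137/53393940)·324/49 + 643872/1483165·1/144 + 989534/1483165·1 = 1/3 ✓
b·Ac: 643872/1483165·12/7 + 989534/1483165·(-509/588) = 1/6 ✓
b·c³: (-2720137/53393940)·5832/343 + 643872/1483165·(-1/1728) + 989534/1483165·1 = -37241573/186878790 ≠ 1/4 ⇒ order 3.
b·(c∘Ac): 643872/1483165·(-1/7) + 989534/1483165·(-509/588) = -39839861/62292930 ≠ 1/8
b·Ac²: 643872/1483165·216/49 + 989534/1483165·(-92773/49392) = 493744133/747515160 ≠ 1/12
b·A²c: 989534/1483165·132/49 = 18659784/10382155 ≠ 1/24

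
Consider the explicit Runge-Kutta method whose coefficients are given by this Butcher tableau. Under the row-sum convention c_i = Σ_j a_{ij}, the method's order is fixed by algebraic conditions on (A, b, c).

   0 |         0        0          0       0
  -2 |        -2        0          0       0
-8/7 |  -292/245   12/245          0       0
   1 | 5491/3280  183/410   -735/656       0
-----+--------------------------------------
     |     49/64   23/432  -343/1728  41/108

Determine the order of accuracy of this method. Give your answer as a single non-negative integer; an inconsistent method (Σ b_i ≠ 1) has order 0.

4

b = (49/64, 23/432, -343/1728, 41/108)
c = (0, -2, -8/7, 1)
Ac = (0, 0, -24/245, 159/410)
Σ b_i: 49/64·1 + 23/432·1 + (-343/1728)·1 + 41/108·1 = 1 ✓
b·c: 23/432·(-2) + (-343/1728)·(-8/7) + 41/108·1 = 1/2 ✓
b·c²: 23/432·4 + (-343/1728)·64/49 + 41/108·1 = 1/3 ✓
b·Ac: (-343/1728)·(-24/245) + 41/108·159/410 = 1/6 ✓
b·c³: 23/432·(-8) + (-343/1728)·(-512/343) + 41/108·1 = 1/4 ✓
b·(c∘Ac): (-343/1728)·192/1715 + 41/108·159/410 = 1/8 ✓
b·Ac²: (-343/1728)·48/245 + 41/108·66/205 = 1/12 ✓
b·A²c: 41/108·9/82 = 1/24 ✓; 4 stages ⇒ order 4.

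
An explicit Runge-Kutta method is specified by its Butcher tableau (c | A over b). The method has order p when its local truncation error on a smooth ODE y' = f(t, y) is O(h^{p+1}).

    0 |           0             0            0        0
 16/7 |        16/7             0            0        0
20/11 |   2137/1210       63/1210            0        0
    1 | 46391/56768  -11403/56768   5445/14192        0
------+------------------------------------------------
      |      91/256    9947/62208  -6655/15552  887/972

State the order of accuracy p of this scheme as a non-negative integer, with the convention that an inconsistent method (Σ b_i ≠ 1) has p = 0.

b = (91/256, 9947/62208, -6655/15552, 887/972)
c = (0, 16/7, 20/11, 1)
Ac = (0, 0, 72/605, 423/1774)
Σ b_i: 91/256·1 + 9947/62208·1 + (-6655/15552)·1 + 887/972·1 = 1 ✓
b·c: 9947/62208·16/7 + (-6655/15552)·20/11 + 887/972·1 = 1/2 ✓
b·c²: 9947/62208·256/49 + (-6655/15552)·400/121 + 887/972·1 = 1/3 ✓
b·Ac: (-6655/15552)·72/605 + 887/972·423/1774 = 1/6 ✓
b·c³: 9947/62208·4096/343 + (-6655/15552)·8000/1331 + 887/972·1 = 1/4 ✓
b·(c∘Ac): (-6655/15552)·288/1331 + 887/972·423/1774 = 1/8 ✓
b·Ac²: (-6655/15552)·1152/4235 + 887/972·1359/6209 = 1/12 ✓
b·A²c: 887/972·81/1774 = 1/24 ✓; 4 stages ⇒ order 4.

4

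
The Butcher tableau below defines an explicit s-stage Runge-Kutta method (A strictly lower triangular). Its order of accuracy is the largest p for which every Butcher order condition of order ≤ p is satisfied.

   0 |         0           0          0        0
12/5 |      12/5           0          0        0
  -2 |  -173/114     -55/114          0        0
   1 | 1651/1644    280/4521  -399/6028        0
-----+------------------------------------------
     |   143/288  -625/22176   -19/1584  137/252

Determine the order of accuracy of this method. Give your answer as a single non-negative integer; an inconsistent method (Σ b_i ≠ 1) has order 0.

b = (143/288, -625/22176, -19/1584, 137/252)
c = (0, 12/5, -2, 1)
Ac = (0, 0, -22/19, 77/274)
Σ b_i: 143/288·1 + (-625/22176)·1 + (-19/1584)·1 + 137/252·1 = 1 ✓
b·c: (-625/22176)·12/5 + (-19/1584)·(-2) + 137/252·1 = 1/2 ✓
b·c²: (-625/22176)·144/25 + (-19/1584)·4 + 137/252·1 = 1/3 ✓
b·Ac: (-19/1584)·(-22/19) + 137/252·77/274 = 1/6 ✓
b·c³: (-625/22176)·1728/125 + (-19/1584)·(-8) + 137/252·1 = 1/4 ✓
b·(c∘Ac): (-19/1584)·44/19 + 137/252·77/274 = 1/8 ✓
b·Ac²: (-19/1584)·(-264/95) + 137/252·63/685 = 1/12 ✓
b·A²c: 137/252·21/274 = 1/24 ✓; 4 stages ⇒ order 4.

4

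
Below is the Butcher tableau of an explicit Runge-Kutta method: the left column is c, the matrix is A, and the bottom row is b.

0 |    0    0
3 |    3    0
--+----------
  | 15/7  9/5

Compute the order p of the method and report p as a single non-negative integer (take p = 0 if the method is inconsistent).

b = (15/7, 9/5)
c = (0, 3)
Σ b_i: 15/7·1 + 9/5·1 = 138/35 ≠ 1 ⇒ order 0.

0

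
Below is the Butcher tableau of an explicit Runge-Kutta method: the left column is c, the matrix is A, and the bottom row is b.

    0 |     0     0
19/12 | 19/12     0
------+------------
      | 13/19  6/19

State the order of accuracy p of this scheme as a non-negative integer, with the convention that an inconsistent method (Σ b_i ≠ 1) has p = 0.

b = (13/19, 6/19)
c = (0, 19/12)
Σ b_i: 13/19·1 + 6/19·1 = 1 ✓
b·c: 6/19·19/12 = 1/2 ✓; 2 stages ⇒ order 2.

2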